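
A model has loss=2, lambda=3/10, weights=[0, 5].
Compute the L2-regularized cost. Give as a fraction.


L2 sq norm = sum(w^2) = 25. J = 2 + 3/10 * 25 = 19/2.

19/2


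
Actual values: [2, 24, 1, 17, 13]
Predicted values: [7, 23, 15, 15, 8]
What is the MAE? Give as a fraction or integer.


MAE = (1/5) * (|2-7|=5 + |24-23|=1 + |1-15|=14 + |17-15|=2 + |13-8|=5). Sum = 27. MAE = 27/5.

27/5


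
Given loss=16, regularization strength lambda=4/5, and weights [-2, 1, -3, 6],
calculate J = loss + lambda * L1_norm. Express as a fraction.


L1 norm = sum(|w|) = 12. J = 16 + 4/5 * 12 = 128/5.

128/5


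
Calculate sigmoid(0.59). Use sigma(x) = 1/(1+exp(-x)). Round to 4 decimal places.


sigma(0.59) = 1/(1+e^(-0.59)) = 1/(1+0.554327) = 1/1.554327 = 0.6434.

0.6434


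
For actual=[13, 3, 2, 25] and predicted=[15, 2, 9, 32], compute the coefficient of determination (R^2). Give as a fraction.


Mean(y) = 43/4. SS_res = 103. SS_tot = 1379/4. R^2 = 1 - 103/(1379/4) = 967/1379.

967/1379


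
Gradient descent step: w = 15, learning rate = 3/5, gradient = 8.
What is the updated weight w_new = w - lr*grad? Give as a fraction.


w_new = 15 - 3/5 * 8 = 15 - 24/5 = 51/5.

51/5


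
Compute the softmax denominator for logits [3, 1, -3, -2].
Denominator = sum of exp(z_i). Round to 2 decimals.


Denom = e^3=20.0855 + e^1=2.7183 + e^-3=0.0498 + e^-2=0.1353. Sum = 22.9889, which rounds to 22.99.

22.99


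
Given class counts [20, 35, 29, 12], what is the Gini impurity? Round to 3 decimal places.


Total = 96. Proportions: 20/96, 35/96, 29/96, 12/96. sum(p_i^2) = 0.2832. Gini = 1 - 0.2832 = 0.7168, which rounds to 0.717.

0.717


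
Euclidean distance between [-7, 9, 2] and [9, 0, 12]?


d = sqrt(sum of squared differences). (-7-9)^2=256, (9-0)^2=81, (2-12)^2=100. Sum = 437.

sqrt(437)


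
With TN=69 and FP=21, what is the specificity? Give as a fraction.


Specificity = TN / (TN + FP) = 69 / 90 = 23/30.

23/30


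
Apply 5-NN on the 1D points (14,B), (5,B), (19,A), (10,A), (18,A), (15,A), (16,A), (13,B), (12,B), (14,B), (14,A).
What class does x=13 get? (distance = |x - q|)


Distances: |14-13|=1, |5-13|=8, |19-13|=6, |10-13|=3, |18-13|=5, |15-13|=2, |16-13|=3, |13-13|=0, |12-13|=1, |14-13|=1, |14-13|=1. 5 nearest: (13,B), (14,A), (14,B), (12,B), (14,B). Counts: {'B': 4, 'A': 1}. Majority class: B.

B


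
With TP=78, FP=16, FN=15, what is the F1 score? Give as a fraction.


Precision = 78/94 = 39/47. Recall = 78/93 = 26/31. F1 = 2*P*R/(P+R) = 156/187.

156/187


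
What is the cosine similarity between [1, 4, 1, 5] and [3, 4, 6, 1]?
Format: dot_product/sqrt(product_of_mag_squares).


dot = 30. |a|^2 = 43, |b|^2 = 62. cos = 30/sqrt(2666).

30/sqrt(2666)


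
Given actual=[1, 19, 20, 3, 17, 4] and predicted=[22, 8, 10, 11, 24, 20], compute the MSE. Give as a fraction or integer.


MSE = (1/6) * ((1-22)^2=441 + (19-8)^2=121 + (20-10)^2=100 + (3-11)^2=64 + (17-24)^2=49 + (4-20)^2=256). Sum = 1031. MSE = 1031/6.

1031/6


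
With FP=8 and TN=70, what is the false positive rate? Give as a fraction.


FPR = FP / (FP + TN) = 8 / 78 = 4/39.

4/39


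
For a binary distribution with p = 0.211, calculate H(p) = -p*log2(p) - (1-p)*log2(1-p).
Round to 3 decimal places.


H = -0.211*log2(0.211) - 0.789*log2(0.789) = 0.743.

0.743


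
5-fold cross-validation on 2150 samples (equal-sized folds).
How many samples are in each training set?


Each validation fold has 2150/5 = 430 samples. Training set = 2150 - 430 = 1720.

1720


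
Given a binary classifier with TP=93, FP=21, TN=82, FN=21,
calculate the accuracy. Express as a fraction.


Accuracy = (TP + TN) / (TP + TN + FP + FN) = (93 + 82) / 217 = 25/31.

25/31


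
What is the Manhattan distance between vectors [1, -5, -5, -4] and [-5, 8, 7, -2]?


d = sum of absolute differences: |1--5|=6 + |-5-8|=13 + |-5-7|=12 + |-4--2|=2 = 33.

33


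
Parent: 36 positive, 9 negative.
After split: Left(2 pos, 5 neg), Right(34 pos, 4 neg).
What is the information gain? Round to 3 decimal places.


H(parent) = 0.7219. H(left) = 0.8631, H(right) = 0.4855. Weighted = (7/45)*0.8631 + (38/45)*0.4855 = 0.5442. IG = 0.7219 - 0.5442 = 0.1777, which rounds to 0.178.

0.178


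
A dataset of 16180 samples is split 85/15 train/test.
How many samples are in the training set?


Test set = 16180 * 15% = 2427. Training set = 16180 - 2427 = 13753.

13753


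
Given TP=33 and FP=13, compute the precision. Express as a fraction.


Precision = TP / (TP + FP) = 33 / 46 = 33/46.

33/46


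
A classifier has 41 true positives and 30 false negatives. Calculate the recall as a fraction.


Recall = TP / (TP + FN) = 41 / 71 = 41/71.

41/71


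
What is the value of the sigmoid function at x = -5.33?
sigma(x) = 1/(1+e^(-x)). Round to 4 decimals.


sigma(-5.33) = 1/(1+e^(5.33)) = 1/(1+206.437974) = 1/207.437974 = 0.0048.

0.0048


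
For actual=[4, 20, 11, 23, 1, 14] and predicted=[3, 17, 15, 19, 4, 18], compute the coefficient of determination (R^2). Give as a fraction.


Mean(y) = 73/6. SS_res = 67. SS_tot = 2249/6. R^2 = 1 - 67/(2249/6) = 1847/2249.

1847/2249


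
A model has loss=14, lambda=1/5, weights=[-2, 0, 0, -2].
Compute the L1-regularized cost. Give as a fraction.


L1 norm = sum(|w|) = 4. J = 14 + 1/5 * 4 = 74/5.

74/5


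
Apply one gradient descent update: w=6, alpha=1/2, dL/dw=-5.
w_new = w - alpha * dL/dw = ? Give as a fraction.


w_new = 6 - 1/2 * -5 = 6 - -5/2 = 17/2.

17/2


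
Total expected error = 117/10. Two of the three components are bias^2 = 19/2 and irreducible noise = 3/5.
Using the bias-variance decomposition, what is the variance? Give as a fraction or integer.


Total error = bias^2 + variance + irreducible noise. So variance = 117/10 - 19/2 - 3/5 = 8/5.

8/5


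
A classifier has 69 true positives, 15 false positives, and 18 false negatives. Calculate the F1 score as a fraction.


Precision = 69/84 = 23/28. Recall = 69/87 = 23/29. F1 = 2*P*R/(P+R) = 46/57.

46/57


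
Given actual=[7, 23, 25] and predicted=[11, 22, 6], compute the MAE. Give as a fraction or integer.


MAE = (1/3) * (|7-11|=4 + |23-22|=1 + |25-6|=19). Sum = 24. MAE = 8.

8


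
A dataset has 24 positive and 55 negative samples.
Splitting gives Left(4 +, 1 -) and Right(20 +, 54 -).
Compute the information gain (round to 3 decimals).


H(parent) = 0.8859. H(left) = 0.7219, H(right) = 0.8419. Weighted = (5/79)*0.7219 + (74/79)*0.8419 = 0.8343. IG = 0.8859 - 0.8343 = 0.0516, which rounds to 0.052.

0.052


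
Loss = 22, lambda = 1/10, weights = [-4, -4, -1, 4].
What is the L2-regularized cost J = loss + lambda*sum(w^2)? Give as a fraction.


L2 sq norm = sum(w^2) = 49. J = 22 + 1/10 * 49 = 269/10.

269/10


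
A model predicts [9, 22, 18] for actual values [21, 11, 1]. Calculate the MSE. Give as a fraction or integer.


MSE = (1/3) * ((21-9)^2=144 + (11-22)^2=121 + (1-18)^2=289). Sum = 554. MSE = 554/3.

554/3


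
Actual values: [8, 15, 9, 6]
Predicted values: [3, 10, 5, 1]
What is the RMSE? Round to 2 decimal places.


MSE = 22.7500. RMSE = sqrt(22.7500) = 4.77.

4.77


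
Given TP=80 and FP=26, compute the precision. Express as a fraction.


Precision = TP / (TP + FP) = 80 / 106 = 40/53.

40/53


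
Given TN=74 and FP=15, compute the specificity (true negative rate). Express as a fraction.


Specificity = TN / (TN + FP) = 74 / 89 = 74/89.

74/89


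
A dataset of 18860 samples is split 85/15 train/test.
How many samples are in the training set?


Test set = 18860 * 15% = 2829. Training set = 18860 - 2829 = 16031.

16031


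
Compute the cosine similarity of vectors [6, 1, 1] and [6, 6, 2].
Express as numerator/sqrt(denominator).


dot = 44. |a|^2 = 38, |b|^2 = 76. cos = 44/sqrt(2888).

44/sqrt(2888)


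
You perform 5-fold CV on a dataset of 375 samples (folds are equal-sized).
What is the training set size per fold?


Each validation fold has 375/5 = 75 samples. Training set = 375 - 75 = 300.

300


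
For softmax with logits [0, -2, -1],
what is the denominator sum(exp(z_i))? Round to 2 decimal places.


Denom = e^0=1.0000 + e^-2=0.1353 + e^-1=0.3679. Sum = 1.5032, which rounds to 1.50.

1.50


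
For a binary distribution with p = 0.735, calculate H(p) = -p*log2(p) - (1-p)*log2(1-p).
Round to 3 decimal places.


H = -0.735*log2(0.735) - 0.265*log2(0.265) = 0.834.

0.834


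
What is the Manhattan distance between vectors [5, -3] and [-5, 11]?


d = sum of absolute differences: |5--5|=10 + |-3-11|=14 = 24.

24


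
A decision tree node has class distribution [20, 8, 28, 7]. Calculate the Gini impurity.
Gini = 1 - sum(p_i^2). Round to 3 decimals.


Total = 63. Proportions: 20/63, 8/63, 28/63, 7/63. sum(p_i^2) = 0.3268. Gini = 1 - 0.3268 = 0.6732, which rounds to 0.673.

0.673


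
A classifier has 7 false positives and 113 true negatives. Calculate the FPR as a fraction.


FPR = FP / (FP + TN) = 7 / 120 = 7/120.

7/120


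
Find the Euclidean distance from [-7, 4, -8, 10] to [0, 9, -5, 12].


d = sqrt(sum of squared differences). (-7-0)^2=49, (4-9)^2=25, (-8--5)^2=9, (10-12)^2=4. Sum = 87.

sqrt(87)


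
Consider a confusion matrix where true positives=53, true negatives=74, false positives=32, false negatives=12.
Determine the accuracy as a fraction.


Accuracy = (TP + TN) / (TP + TN + FP + FN) = (53 + 74) / 171 = 127/171.

127/171


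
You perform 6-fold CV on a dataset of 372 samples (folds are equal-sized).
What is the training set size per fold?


Each validation fold has 372/6 = 62 samples. Training set = 372 - 62 = 310.

310


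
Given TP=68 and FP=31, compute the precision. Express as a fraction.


Precision = TP / (TP + FP) = 68 / 99 = 68/99.

68/99


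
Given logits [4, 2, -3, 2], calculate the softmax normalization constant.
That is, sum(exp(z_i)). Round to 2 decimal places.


Denom = e^4=54.5982 + e^2=7.3891 + e^-3=0.0498 + e^2=7.3891. Sum = 69.4262, which rounds to 69.43.

69.43


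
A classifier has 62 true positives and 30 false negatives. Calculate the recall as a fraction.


Recall = TP / (TP + FN) = 62 / 92 = 31/46.

31/46


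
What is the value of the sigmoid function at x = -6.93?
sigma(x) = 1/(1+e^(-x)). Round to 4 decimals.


sigma(-6.93) = 1/(1+e^(6.93)) = 1/(1+1022.493980) = 1/1023.493980 = 0.0010.

0.0010


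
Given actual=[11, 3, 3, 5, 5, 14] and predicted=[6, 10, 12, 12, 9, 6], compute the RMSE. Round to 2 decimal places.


MSE = 47.3333. RMSE = sqrt(47.3333) = 6.88.

6.88


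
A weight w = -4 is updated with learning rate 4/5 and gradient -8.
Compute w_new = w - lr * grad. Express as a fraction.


w_new = -4 - 4/5 * -8 = -4 - -32/5 = 12/5.

12/5


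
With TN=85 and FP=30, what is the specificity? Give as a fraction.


Specificity = TN / (TN + FP) = 85 / 115 = 17/23.

17/23


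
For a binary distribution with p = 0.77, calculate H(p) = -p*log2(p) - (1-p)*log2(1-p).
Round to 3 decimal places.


H = -0.77*log2(0.77) - 0.23*log2(0.23) = 0.778.

0.778


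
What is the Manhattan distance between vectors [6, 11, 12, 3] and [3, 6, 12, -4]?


d = sum of absolute differences: |6-3|=3 + |11-6|=5 + |12-12|=0 + |3--4|=7 = 15.

15


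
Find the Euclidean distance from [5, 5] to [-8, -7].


d = sqrt(sum of squared differences). (5--8)^2=169, (5--7)^2=144. Sum = 313.

sqrt(313)


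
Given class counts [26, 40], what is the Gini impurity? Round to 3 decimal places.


Total = 66. Proportions: 26/66, 40/66. sum(p_i^2) = 0.5225. Gini = 1 - 0.5225 = 0.4775, which rounds to 0.478.

0.478


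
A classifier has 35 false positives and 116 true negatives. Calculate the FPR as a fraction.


FPR = FP / (FP + TN) = 35 / 151 = 35/151.

35/151


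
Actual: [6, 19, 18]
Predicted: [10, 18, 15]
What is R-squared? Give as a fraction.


Mean(y) = 43/3. SS_res = 26. SS_tot = 314/3. R^2 = 1 - 26/(314/3) = 118/157.

118/157


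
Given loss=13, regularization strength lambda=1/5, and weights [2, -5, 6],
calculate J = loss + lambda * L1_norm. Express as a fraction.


L1 norm = sum(|w|) = 13. J = 13 + 1/5 * 13 = 78/5.

78/5


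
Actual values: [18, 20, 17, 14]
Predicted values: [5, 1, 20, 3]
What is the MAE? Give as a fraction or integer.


MAE = (1/4) * (|18-5|=13 + |20-1|=19 + |17-20|=3 + |14-3|=11). Sum = 46. MAE = 23/2.

23/2


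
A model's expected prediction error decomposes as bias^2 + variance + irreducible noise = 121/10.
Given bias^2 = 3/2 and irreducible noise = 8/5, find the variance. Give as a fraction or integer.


Total error = bias^2 + variance + irreducible noise. So variance = 121/10 - 3/2 - 8/5 = 9.

9


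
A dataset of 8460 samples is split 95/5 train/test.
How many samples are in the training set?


Test set = 8460 * 5% = 423. Training set = 8460 - 423 = 8037.

8037


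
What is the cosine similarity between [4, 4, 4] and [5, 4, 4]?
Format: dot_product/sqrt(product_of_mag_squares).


dot = 52. |a|^2 = 48, |b|^2 = 57. cos = 52/sqrt(2736).

52/sqrt(2736)


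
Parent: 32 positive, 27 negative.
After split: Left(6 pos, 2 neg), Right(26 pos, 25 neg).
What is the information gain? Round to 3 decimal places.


H(parent) = 0.9948. H(left) = 0.8113, H(right) = 0.9997. Weighted = (8/59)*0.8113 + (51/59)*0.9997 = 0.9742. IG = 0.9948 - 0.9742 = 0.0206, which rounds to 0.021.

0.021


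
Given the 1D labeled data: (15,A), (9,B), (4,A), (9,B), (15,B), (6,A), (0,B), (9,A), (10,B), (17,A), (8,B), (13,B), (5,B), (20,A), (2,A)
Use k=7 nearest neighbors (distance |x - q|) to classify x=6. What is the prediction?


Distances: |15-6|=9, |9-6|=3, |4-6|=2, |9-6|=3, |15-6|=9, |6-6|=0, |0-6|=6, |9-6|=3, |10-6|=4, |17-6|=11, |8-6|=2, |13-6|=7, |5-6|=1, |20-6|=14, |2-6|=4. 7 nearest: (6,A), (5,B), (4,A), (8,B), (9,A), (9,B), (9,B). Counts: {'A': 3, 'B': 4}. Majority class: B.

B


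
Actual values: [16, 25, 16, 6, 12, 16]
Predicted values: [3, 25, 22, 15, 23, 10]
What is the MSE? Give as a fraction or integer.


MSE = (1/6) * ((16-3)^2=169 + (25-25)^2=0 + (16-22)^2=36 + (6-15)^2=81 + (12-23)^2=121 + (16-10)^2=36). Sum = 443. MSE = 443/6.

443/6


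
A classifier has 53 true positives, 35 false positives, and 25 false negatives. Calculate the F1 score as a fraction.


Precision = 53/88 = 53/88. Recall = 53/78 = 53/78. F1 = 2*P*R/(P+R) = 53/83.

53/83


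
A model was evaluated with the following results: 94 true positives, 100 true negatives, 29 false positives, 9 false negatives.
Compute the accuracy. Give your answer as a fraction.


Accuracy = (TP + TN) / (TP + TN + FP + FN) = (94 + 100) / 232 = 97/116.

97/116


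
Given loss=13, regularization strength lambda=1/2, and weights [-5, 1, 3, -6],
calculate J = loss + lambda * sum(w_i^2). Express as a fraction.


L2 sq norm = sum(w^2) = 71. J = 13 + 1/2 * 71 = 97/2.

97/2


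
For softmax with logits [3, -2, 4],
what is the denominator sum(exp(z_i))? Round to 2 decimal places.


Denom = e^3=20.0855 + e^-2=0.1353 + e^4=54.5982. Sum = 74.8190, which rounds to 74.82.

74.82


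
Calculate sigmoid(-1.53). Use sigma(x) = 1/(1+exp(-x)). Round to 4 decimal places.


sigma(-1.53) = 1/(1+e^(1.53)) = 1/(1+4.618177) = 1/5.618177 = 0.1780.

0.1780


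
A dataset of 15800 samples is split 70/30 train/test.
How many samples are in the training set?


Test set = 15800 * 30% = 4740. Training set = 15800 - 4740 = 11060.

11060


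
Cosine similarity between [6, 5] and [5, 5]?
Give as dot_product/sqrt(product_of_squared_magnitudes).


dot = 55. |a|^2 = 61, |b|^2 = 50. cos = 55/sqrt(3050).

55/sqrt(3050)


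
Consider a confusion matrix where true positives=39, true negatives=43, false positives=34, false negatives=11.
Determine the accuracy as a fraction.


Accuracy = (TP + TN) / (TP + TN + FP + FN) = (39 + 43) / 127 = 82/127.

82/127


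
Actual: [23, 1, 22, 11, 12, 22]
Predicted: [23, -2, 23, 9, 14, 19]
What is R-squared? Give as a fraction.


Mean(y) = 91/6. SS_res = 27. SS_tot = 2297/6. R^2 = 1 - 27/(2297/6) = 2135/2297.

2135/2297


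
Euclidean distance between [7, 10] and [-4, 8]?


d = sqrt(sum of squared differences). (7--4)^2=121, (10-8)^2=4. Sum = 125.

sqrt(125)


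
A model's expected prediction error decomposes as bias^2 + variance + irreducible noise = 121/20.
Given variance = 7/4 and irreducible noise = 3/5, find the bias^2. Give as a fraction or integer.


Total error = bias^2 + variance + irreducible noise. So bias^2 = 121/20 - 7/4 - 3/5 = 37/10.

37/10


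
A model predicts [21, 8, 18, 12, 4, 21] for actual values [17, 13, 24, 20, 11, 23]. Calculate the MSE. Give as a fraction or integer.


MSE = (1/6) * ((17-21)^2=16 + (13-8)^2=25 + (24-18)^2=36 + (20-12)^2=64 + (11-4)^2=49 + (23-21)^2=4). Sum = 194. MSE = 97/3.

97/3


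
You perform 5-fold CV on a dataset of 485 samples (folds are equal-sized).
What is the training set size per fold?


Each validation fold has 485/5 = 97 samples. Training set = 485 - 97 = 388.

388


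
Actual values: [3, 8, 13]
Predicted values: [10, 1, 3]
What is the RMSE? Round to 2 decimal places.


MSE = 66.0000. RMSE = sqrt(66.0000) = 8.12.

8.12


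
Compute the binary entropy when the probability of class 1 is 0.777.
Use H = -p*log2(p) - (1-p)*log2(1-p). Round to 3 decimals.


H = -0.777*log2(0.777) - 0.223*log2(0.223) = 0.766.

0.766


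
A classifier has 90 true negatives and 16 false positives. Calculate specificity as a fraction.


Specificity = TN / (TN + FP) = 90 / 106 = 45/53.

45/53


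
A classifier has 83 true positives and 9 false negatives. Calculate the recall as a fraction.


Recall = TP / (TP + FN) = 83 / 92 = 83/92.

83/92


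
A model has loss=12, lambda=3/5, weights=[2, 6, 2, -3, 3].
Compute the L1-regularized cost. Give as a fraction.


L1 norm = sum(|w|) = 16. J = 12 + 3/5 * 16 = 108/5.

108/5


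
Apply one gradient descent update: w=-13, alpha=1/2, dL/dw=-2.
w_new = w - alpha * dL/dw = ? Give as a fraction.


w_new = -13 - 1/2 * -2 = -13 - -1 = -12.

-12


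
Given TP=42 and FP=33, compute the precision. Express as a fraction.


Precision = TP / (TP + FP) = 42 / 75 = 14/25.

14/25


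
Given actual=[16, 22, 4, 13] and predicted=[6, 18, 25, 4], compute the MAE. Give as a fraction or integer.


MAE = (1/4) * (|16-6|=10 + |22-18|=4 + |4-25|=21 + |13-4|=9). Sum = 44. MAE = 11.

11


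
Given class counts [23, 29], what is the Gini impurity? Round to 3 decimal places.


Total = 52. Proportions: 23/52, 29/52. sum(p_i^2) = 0.5067. Gini = 1 - 0.5067 = 0.4933, which rounds to 0.493.

0.493


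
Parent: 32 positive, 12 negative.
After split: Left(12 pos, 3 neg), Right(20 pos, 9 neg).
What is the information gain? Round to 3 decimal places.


H(parent) = 0.8454. H(left) = 0.7219, H(right) = 0.8936. Weighted = (15/44)*0.7219 + (29/44)*0.8936 = 0.8351. IG = 0.8454 - 0.8351 = 0.0103, which rounds to 0.010.

0.010


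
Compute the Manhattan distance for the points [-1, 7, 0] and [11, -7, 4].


d = sum of absolute differences: |-1-11|=12 + |7--7|=14 + |0-4|=4 = 30.

30


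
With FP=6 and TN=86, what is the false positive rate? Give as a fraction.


FPR = FP / (FP + TN) = 6 / 92 = 3/46.

3/46


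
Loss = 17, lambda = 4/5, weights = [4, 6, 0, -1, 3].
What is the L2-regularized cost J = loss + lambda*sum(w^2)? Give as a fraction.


L2 sq norm = sum(w^2) = 62. J = 17 + 4/5 * 62 = 333/5.

333/5


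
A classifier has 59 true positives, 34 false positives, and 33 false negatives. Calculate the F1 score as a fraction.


Precision = 59/93 = 59/93. Recall = 59/92 = 59/92. F1 = 2*P*R/(P+R) = 118/185.

118/185


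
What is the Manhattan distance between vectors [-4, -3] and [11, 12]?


d = sum of absolute differences: |-4-11|=15 + |-3-12|=15 = 30.

30


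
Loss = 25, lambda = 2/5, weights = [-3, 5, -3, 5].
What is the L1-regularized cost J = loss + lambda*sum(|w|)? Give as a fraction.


L1 norm = sum(|w|) = 16. J = 25 + 2/5 * 16 = 157/5.

157/5


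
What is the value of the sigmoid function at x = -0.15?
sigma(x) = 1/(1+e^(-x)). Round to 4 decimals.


sigma(-0.15) = 1/(1+e^(0.15)) = 1/(1+1.161834) = 1/2.161834 = 0.4626.

0.4626


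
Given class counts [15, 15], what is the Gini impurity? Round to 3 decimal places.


Total = 30. Proportions: 15/30, 15/30. sum(p_i^2) = 0.5000. Gini = 1 - 0.5000 = 0.5000, which rounds to 0.500.

0.500


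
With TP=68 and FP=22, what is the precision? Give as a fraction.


Precision = TP / (TP + FP) = 68 / 90 = 34/45.

34/45


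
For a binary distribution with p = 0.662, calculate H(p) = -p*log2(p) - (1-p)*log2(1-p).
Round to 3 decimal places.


H = -0.662*log2(0.662) - 0.338*log2(0.338) = 0.923.

0.923


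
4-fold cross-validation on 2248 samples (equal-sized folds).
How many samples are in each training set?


Each validation fold has 2248/4 = 562 samples. Training set = 2248 - 562 = 1686.

1686


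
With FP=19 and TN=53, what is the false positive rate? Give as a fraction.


FPR = FP / (FP + TN) = 19 / 72 = 19/72.

19/72


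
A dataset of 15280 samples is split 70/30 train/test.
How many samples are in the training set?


Test set = 15280 * 30% = 4584. Training set = 15280 - 4584 = 10696.

10696


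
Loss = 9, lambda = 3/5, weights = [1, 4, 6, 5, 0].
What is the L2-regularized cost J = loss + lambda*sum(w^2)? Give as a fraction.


L2 sq norm = sum(w^2) = 78. J = 9 + 3/5 * 78 = 279/5.

279/5


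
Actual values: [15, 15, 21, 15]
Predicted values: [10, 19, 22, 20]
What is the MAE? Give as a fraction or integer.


MAE = (1/4) * (|15-10|=5 + |15-19|=4 + |21-22|=1 + |15-20|=5). Sum = 15. MAE = 15/4.

15/4


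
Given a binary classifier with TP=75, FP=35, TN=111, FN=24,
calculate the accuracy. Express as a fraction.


Accuracy = (TP + TN) / (TP + TN + FP + FN) = (75 + 111) / 245 = 186/245.

186/245


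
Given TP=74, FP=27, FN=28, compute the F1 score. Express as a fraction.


Precision = 74/101 = 74/101. Recall = 74/102 = 37/51. F1 = 2*P*R/(P+R) = 148/203.

148/203


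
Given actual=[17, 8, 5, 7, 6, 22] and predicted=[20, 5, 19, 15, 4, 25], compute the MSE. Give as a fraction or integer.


MSE = (1/6) * ((17-20)^2=9 + (8-5)^2=9 + (5-19)^2=196 + (7-15)^2=64 + (6-4)^2=4 + (22-25)^2=9). Sum = 291. MSE = 97/2.

97/2


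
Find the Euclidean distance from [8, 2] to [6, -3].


d = sqrt(sum of squared differences). (8-6)^2=4, (2--3)^2=25. Sum = 29.

sqrt(29)


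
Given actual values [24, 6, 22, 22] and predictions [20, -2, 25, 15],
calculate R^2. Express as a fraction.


Mean(y) = 37/2. SS_res = 138. SS_tot = 211. R^2 = 1 - 138/(211) = 73/211.

73/211


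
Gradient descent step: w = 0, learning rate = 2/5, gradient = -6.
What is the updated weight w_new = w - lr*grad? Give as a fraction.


w_new = 0 - 2/5 * -6 = 0 - -12/5 = 12/5.

12/5


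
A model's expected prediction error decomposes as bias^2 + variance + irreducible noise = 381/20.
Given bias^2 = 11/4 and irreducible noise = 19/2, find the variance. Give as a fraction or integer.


Total error = bias^2 + variance + irreducible noise. So variance = 381/20 - 11/4 - 19/2 = 34/5.

34/5


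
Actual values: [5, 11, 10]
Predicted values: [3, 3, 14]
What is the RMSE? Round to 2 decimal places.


MSE = 28.0000. RMSE = sqrt(28.0000) = 5.29.

5.29


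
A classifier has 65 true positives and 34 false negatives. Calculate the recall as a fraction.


Recall = TP / (TP + FN) = 65 / 99 = 65/99.

65/99


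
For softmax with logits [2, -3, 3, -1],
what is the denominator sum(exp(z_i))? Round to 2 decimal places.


Denom = e^2=7.3891 + e^-3=0.0498 + e^3=20.0855 + e^-1=0.3679. Sum = 27.8923, which rounds to 27.89.

27.89


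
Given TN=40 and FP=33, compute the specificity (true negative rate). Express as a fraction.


Specificity = TN / (TN + FP) = 40 / 73 = 40/73.

40/73


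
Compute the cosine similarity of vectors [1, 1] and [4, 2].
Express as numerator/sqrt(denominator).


dot = 6. |a|^2 = 2, |b|^2 = 20. cos = 6/sqrt(40).

6/sqrt(40)


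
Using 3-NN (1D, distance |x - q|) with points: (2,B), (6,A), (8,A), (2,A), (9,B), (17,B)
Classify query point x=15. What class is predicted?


Distances: |2-15|=13, |6-15|=9, |8-15|=7, |2-15|=13, |9-15|=6, |17-15|=2. 3 nearest: (17,B), (9,B), (8,A). Counts: {'B': 2, 'A': 1}. Majority class: B.

B


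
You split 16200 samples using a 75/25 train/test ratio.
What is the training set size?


Test set = 16200 * 25% = 4050. Training set = 16200 - 4050 = 12150.

12150


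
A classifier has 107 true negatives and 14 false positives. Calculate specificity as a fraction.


Specificity = TN / (TN + FP) = 107 / 121 = 107/121.

107/121


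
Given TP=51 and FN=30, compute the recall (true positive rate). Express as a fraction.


Recall = TP / (TP + FN) = 51 / 81 = 17/27.

17/27


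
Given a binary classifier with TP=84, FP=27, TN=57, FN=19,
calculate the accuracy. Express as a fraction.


Accuracy = (TP + TN) / (TP + TN + FP + FN) = (84 + 57) / 187 = 141/187.

141/187


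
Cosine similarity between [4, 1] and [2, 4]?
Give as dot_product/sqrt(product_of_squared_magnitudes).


dot = 12. |a|^2 = 17, |b|^2 = 20. cos = 12/sqrt(340).

12/sqrt(340)


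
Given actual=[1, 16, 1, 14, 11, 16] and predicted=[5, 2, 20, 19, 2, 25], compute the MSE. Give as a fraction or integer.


MSE = (1/6) * ((1-5)^2=16 + (16-2)^2=196 + (1-20)^2=361 + (14-19)^2=25 + (11-2)^2=81 + (16-25)^2=81). Sum = 760. MSE = 380/3.

380/3


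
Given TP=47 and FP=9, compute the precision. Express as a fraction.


Precision = TP / (TP + FP) = 47 / 56 = 47/56.

47/56


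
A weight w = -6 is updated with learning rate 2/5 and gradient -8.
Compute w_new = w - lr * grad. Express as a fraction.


w_new = -6 - 2/5 * -8 = -6 - -16/5 = -14/5.

-14/5


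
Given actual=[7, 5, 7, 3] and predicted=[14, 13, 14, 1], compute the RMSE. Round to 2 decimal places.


MSE = 41.5000. RMSE = sqrt(41.5000) = 6.44.

6.44


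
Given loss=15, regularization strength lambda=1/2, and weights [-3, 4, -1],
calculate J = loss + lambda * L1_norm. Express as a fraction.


L1 norm = sum(|w|) = 8. J = 15 + 1/2 * 8 = 19.

19


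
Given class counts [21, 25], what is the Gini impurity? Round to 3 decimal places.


Total = 46. Proportions: 21/46, 25/46. sum(p_i^2) = 0.5038. Gini = 1 - 0.5038 = 0.4962, which rounds to 0.496.

0.496


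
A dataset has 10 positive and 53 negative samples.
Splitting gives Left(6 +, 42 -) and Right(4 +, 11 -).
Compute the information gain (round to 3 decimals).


H(parent) = 0.6313. H(left) = 0.5436, H(right) = 0.8366. Weighted = (48/63)*0.5436 + (15/63)*0.8366 = 0.6134. IG = 0.6313 - 0.6134 = 0.0179, which rounds to 0.018.

0.018


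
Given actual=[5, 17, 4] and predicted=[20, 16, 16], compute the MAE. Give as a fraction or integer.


MAE = (1/3) * (|5-20|=15 + |17-16|=1 + |4-16|=12). Sum = 28. MAE = 28/3.

28/3


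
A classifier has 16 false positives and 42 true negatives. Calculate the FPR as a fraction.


FPR = FP / (FP + TN) = 16 / 58 = 8/29.

8/29


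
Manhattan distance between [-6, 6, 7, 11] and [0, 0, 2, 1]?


d = sum of absolute differences: |-6-0|=6 + |6-0|=6 + |7-2|=5 + |11-1|=10 = 27.

27


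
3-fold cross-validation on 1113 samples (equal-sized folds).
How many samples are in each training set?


Each validation fold has 1113/3 = 371 samples. Training set = 1113 - 371 = 742.

742


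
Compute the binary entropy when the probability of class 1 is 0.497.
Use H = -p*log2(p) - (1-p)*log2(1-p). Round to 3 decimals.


H = -0.497*log2(0.497) - 0.503*log2(0.503) = 1.000.

1.000


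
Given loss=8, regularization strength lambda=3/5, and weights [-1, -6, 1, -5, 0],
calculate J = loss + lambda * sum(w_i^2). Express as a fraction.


L2 sq norm = sum(w^2) = 63. J = 8 + 3/5 * 63 = 229/5.

229/5


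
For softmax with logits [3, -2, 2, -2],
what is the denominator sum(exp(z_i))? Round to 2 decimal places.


Denom = e^3=20.0855 + e^-2=0.1353 + e^2=7.3891 + e^-2=0.1353. Sum = 27.7452, which rounds to 27.75.

27.75


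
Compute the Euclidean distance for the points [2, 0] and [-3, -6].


d = sqrt(sum of squared differences). (2--3)^2=25, (0--6)^2=36. Sum = 61.

sqrt(61)


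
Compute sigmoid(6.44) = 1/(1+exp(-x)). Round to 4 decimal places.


sigma(6.44) = 1/(1+e^(-6.44)) = 1/(1+0.001596) = 1/1.001596 = 0.9984.

0.9984


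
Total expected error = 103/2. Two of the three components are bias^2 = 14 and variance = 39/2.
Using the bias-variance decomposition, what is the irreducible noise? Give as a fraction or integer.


Total error = bias^2 + variance + irreducible noise. So irreducible noise = 103/2 - 14 - 39/2 = 18.

18


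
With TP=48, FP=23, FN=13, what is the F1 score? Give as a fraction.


Precision = 48/71 = 48/71. Recall = 48/61 = 48/61. F1 = 2*P*R/(P+R) = 8/11.

8/11


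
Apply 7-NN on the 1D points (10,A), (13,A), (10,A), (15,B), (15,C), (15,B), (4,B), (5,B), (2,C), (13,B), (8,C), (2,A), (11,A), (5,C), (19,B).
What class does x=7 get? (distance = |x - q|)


Distances: |10-7|=3, |13-7|=6, |10-7|=3, |15-7|=8, |15-7|=8, |15-7|=8, |4-7|=3, |5-7|=2, |2-7|=5, |13-7|=6, |8-7|=1, |2-7|=5, |11-7|=4, |5-7|=2, |19-7|=12. 7 nearest: (8,C), (5,B), (5,C), (10,A), (10,A), (4,B), (11,A). Counts: {'C': 2, 'B': 2, 'A': 3}. Majority class: A.

A


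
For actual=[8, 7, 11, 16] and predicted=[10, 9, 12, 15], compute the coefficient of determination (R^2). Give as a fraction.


Mean(y) = 21/2. SS_res = 10. SS_tot = 49. R^2 = 1 - 10/(49) = 39/49.

39/49


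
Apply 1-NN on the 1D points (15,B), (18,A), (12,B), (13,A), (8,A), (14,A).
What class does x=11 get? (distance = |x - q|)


Distances: |15-11|=4, |18-11|=7, |12-11|=1, |13-11|=2, |8-11|=3, |14-11|=3. 1 nearest: (12,B). Counts: {'B': 1}. Majority class: B.

B


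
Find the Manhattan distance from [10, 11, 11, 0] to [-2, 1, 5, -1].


d = sum of absolute differences: |10--2|=12 + |11-1|=10 + |11-5|=6 + |0--1|=1 = 29.

29


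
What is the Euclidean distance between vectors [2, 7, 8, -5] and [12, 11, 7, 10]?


d = sqrt(sum of squared differences). (2-12)^2=100, (7-11)^2=16, (8-7)^2=1, (-5-10)^2=225. Sum = 342.

sqrt(342)


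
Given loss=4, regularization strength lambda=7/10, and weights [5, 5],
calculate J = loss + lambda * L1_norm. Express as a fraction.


L1 norm = sum(|w|) = 10. J = 4 + 7/10 * 10 = 11.

11


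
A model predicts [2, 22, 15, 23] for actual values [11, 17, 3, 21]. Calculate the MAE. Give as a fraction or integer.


MAE = (1/4) * (|11-2|=9 + |17-22|=5 + |3-15|=12 + |21-23|=2). Sum = 28. MAE = 7.

7


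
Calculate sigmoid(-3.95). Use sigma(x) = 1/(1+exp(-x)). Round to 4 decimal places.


sigma(-3.95) = 1/(1+e^(3.95)) = 1/(1+51.935367) = 1/52.935367 = 0.0189.

0.0189


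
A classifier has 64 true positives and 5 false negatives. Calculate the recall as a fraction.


Recall = TP / (TP + FN) = 64 / 69 = 64/69.

64/69


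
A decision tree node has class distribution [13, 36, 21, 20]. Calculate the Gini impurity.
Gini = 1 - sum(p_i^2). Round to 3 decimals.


Total = 90. Proportions: 13/90, 36/90, 21/90, 20/90. sum(p_i^2) = 0.2847. Gini = 1 - 0.2847 = 0.7153, which rounds to 0.715.

0.715


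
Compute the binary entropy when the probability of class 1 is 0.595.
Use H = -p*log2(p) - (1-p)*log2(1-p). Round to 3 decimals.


H = -0.595*log2(0.595) - 0.405*log2(0.405) = 0.974.

0.974


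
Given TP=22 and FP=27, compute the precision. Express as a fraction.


Precision = TP / (TP + FP) = 22 / 49 = 22/49.

22/49


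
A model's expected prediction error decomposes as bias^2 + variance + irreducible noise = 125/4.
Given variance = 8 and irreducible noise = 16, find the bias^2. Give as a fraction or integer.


Total error = bias^2 + variance + irreducible noise. So bias^2 = 125/4 - 8 - 16 = 29/4.

29/4


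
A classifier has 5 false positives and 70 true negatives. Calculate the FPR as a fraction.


FPR = FP / (FP + TN) = 5 / 75 = 1/15.

1/15


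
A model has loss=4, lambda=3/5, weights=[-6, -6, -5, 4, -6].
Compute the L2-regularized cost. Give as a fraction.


L2 sq norm = sum(w^2) = 149. J = 4 + 3/5 * 149 = 467/5.

467/5


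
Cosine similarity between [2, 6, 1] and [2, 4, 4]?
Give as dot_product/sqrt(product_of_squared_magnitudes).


dot = 32. |a|^2 = 41, |b|^2 = 36. cos = 32/sqrt(1476).

32/sqrt(1476)


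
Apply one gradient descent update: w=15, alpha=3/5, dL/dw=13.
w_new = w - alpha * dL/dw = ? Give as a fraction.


w_new = 15 - 3/5 * 13 = 15 - 39/5 = 36/5.

36/5


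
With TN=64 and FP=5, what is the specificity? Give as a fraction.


Specificity = TN / (TN + FP) = 64 / 69 = 64/69.

64/69


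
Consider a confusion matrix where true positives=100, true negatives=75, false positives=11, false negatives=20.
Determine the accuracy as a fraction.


Accuracy = (TP + TN) / (TP + TN + FP + FN) = (100 + 75) / 206 = 175/206.

175/206


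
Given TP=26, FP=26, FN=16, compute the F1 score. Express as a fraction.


Precision = 26/52 = 1/2. Recall = 26/42 = 13/21. F1 = 2*P*R/(P+R) = 26/47.

26/47


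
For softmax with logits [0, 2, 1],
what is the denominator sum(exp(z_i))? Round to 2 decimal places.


Denom = e^0=1.0000 + e^2=7.3891 + e^1=2.7183. Sum = 11.1074, which rounds to 11.11.

11.11


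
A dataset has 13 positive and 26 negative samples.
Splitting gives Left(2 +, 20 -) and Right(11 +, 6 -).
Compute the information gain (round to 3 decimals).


H(parent) = 0.9183. H(left) = 0.4395, H(right) = 0.9367. Weighted = (22/39)*0.4395 + (17/39)*0.9367 = 0.6562. IG = 0.9183 - 0.6562 = 0.2621, which rounds to 0.262.

0.262


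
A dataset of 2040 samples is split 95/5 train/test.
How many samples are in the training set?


Test set = 2040 * 5% = 102. Training set = 2040 - 102 = 1938.

1938


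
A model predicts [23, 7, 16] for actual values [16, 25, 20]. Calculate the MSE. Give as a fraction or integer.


MSE = (1/3) * ((16-23)^2=49 + (25-7)^2=324 + (20-16)^2=16). Sum = 389. MSE = 389/3.

389/3


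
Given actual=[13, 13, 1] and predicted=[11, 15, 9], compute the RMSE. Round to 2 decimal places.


MSE = 24.0000. RMSE = sqrt(24.0000) = 4.90.

4.90


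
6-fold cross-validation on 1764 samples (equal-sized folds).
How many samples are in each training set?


Each validation fold has 1764/6 = 294 samples. Training set = 1764 - 294 = 1470.

1470


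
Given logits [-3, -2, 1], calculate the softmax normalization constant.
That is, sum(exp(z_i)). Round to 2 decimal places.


Denom = e^-3=0.0498 + e^-2=0.1353 + e^1=2.7183. Sum = 2.9034, which rounds to 2.90.

2.90


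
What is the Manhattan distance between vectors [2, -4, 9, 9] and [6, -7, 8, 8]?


d = sum of absolute differences: |2-6|=4 + |-4--7|=3 + |9-8|=1 + |9-8|=1 = 9.

9


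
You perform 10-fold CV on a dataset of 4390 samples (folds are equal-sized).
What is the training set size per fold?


Each validation fold has 4390/10 = 439 samples. Training set = 4390 - 439 = 3951.

3951


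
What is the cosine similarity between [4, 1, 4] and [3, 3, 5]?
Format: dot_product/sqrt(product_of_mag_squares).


dot = 35. |a|^2 = 33, |b|^2 = 43. cos = 35/sqrt(1419).

35/sqrt(1419)


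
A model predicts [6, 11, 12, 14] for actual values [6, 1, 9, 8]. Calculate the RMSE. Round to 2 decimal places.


MSE = 36.2500. RMSE = sqrt(36.2500) = 6.02.

6.02


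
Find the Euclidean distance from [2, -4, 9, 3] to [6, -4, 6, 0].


d = sqrt(sum of squared differences). (2-6)^2=16, (-4--4)^2=0, (9-6)^2=9, (3-0)^2=9. Sum = 34.

sqrt(34)


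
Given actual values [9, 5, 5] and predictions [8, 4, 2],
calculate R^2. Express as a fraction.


Mean(y) = 19/3. SS_res = 11. SS_tot = 32/3. R^2 = 1 - 11/(32/3) = -1/32.

-1/32


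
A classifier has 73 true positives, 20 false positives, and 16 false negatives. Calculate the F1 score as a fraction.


Precision = 73/93 = 73/93. Recall = 73/89 = 73/89. F1 = 2*P*R/(P+R) = 73/91.

73/91


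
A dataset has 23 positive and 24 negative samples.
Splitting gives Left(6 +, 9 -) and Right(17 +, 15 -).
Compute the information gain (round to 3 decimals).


H(parent) = 0.9997. H(left) = 0.9710, H(right) = 0.9972. Weighted = (15/47)*0.9710 + (32/47)*0.9972 = 0.9888. IG = 0.9997 - 0.9888 = 0.0109, which rounds to 0.011.

0.011


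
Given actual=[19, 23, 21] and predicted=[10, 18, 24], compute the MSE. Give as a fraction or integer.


MSE = (1/3) * ((19-10)^2=81 + (23-18)^2=25 + (21-24)^2=9). Sum = 115. MSE = 115/3.

115/3


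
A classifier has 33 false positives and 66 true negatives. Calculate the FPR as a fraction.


FPR = FP / (FP + TN) = 33 / 99 = 1/3.

1/3


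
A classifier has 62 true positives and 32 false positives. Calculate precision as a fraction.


Precision = TP / (TP + FP) = 62 / 94 = 31/47.

31/47


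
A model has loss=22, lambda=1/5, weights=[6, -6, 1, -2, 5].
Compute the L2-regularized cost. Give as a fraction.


L2 sq norm = sum(w^2) = 102. J = 22 + 1/5 * 102 = 212/5.

212/5


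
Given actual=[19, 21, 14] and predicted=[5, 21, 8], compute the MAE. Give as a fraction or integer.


MAE = (1/3) * (|19-5|=14 + |21-21|=0 + |14-8|=6). Sum = 20. MAE = 20/3.

20/3


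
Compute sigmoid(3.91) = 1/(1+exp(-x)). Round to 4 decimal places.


sigma(3.91) = 1/(1+e^(-3.91)) = 1/(1+0.020041) = 1/1.020041 = 0.9804.

0.9804


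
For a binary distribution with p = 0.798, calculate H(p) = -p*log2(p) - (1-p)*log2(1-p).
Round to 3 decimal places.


H = -0.798*log2(0.798) - 0.202*log2(0.202) = 0.726.

0.726


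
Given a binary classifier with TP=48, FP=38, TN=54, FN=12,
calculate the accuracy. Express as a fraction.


Accuracy = (TP + TN) / (TP + TN + FP + FN) = (48 + 54) / 152 = 51/76.

51/76


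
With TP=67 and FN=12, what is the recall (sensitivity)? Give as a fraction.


Recall = TP / (TP + FN) = 67 / 79 = 67/79.

67/79


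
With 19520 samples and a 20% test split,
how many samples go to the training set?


Test set = 19520 * 20% = 3904. Training set = 19520 - 3904 = 15616.

15616


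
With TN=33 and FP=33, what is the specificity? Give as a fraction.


Specificity = TN / (TN + FP) = 33 / 66 = 1/2.

1/2


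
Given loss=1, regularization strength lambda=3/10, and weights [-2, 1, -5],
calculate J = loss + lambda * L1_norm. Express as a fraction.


L1 norm = sum(|w|) = 8. J = 1 + 3/10 * 8 = 17/5.

17/5


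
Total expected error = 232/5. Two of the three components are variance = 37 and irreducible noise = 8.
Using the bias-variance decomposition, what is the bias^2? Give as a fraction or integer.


Total error = bias^2 + variance + irreducible noise. So bias^2 = 232/5 - 37 - 8 = 7/5.

7/5


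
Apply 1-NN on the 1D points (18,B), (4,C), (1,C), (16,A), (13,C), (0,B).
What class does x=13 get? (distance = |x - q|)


Distances: |18-13|=5, |4-13|=9, |1-13|=12, |16-13|=3, |13-13|=0, |0-13|=13. 1 nearest: (13,C). Counts: {'C': 1}. Majority class: C.

C


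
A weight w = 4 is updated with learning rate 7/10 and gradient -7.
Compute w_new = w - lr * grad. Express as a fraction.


w_new = 4 - 7/10 * -7 = 4 - -49/10 = 89/10.

89/10


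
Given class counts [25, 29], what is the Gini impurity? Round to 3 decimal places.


Total = 54. Proportions: 25/54, 29/54. sum(p_i^2) = 0.5027. Gini = 1 - 0.5027 = 0.4973, which rounds to 0.497.

0.497


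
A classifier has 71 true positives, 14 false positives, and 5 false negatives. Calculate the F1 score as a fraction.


Precision = 71/85 = 71/85. Recall = 71/76 = 71/76. F1 = 2*P*R/(P+R) = 142/161.

142/161
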